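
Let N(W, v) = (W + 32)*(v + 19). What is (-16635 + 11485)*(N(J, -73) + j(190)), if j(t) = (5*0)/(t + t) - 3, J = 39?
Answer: 19760550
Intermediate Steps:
N(W, v) = (19 + v)*(32 + W) (N(W, v) = (32 + W)*(19 + v) = (19 + v)*(32 + W))
j(t) = -3 (j(t) = 0/(2*t) - 3 = (1/(2*t))*0 - 3 = 0 - 3 = -3)
(-16635 + 11485)*(N(J, -73) + j(190)) = (-16635 + 11485)*((608 + 19*39 + 32*(-73) + 39*(-73)) - 3) = -5150*((608 + 741 - 2336 - 2847) - 3) = -5150*(-3834 - 3) = -5150*(-3837) = 19760550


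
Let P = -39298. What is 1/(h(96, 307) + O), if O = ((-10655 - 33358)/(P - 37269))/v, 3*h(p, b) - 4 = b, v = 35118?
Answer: 896293302/92915753645 ≈ 0.0096463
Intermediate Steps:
h(p, b) = 4/3 + b/3
O = 14671/896293302 (O = ((-10655 - 33358)/(-39298 - 37269))/35118 = -44013/(-76567)*(1/35118) = -44013*(-1/76567)*(1/35118) = (44013/76567)*(1/35118) = 14671/896293302 ≈ 1.6369e-5)
1/(h(96, 307) + O) = 1/((4/3 + (⅓)*307) + 14671/896293302) = 1/((4/3 + 307/3) + 14671/896293302) = 1/(311/3 + 14671/896293302) = 1/(92915753645/896293302) = 896293302/92915753645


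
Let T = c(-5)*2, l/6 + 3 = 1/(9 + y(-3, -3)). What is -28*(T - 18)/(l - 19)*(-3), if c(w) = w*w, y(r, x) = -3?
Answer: -224/3 ≈ -74.667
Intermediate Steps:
c(w) = w**2
l = -17 (l = -18 + 6/(9 - 3) = -18 + 6/6 = -18 + 6*(1/6) = -18 + 1 = -17)
T = 50 (T = (-5)**2*2 = 25*2 = 50)
-28*(T - 18)/(l - 19)*(-3) = -28*(50 - 18)/(-17 - 19)*(-3) = -896/(-36)*(-3) = -896*(-1)/36*(-3) = -28*(-8/9)*(-3) = (224/9)*(-3) = -224/3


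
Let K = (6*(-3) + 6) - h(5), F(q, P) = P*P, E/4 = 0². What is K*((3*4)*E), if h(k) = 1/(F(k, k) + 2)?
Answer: 0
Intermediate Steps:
E = 0 (E = 4*0² = 4*0 = 0)
F(q, P) = P²
h(k) = 1/(2 + k²) (h(k) = 1/(k² + 2) = 1/(2 + k²))
K = -325/27 (K = (6*(-3) + 6) - 1/(2 + 5²) = (-18 + 6) - 1/(2 + 25) = -12 - 1/27 = -325/27 ≈ -12.037)
K*((3*4)*E) = -325*3*4*0/27 = -1300*0/9 = -325/27*0 = 0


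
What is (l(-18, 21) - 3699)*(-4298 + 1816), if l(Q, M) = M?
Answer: 9128796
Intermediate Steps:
(l(-18, 21) - 3699)*(-4298 + 1816) = (21 - 3699)*(-4298 + 1816) = -3678*(-2482) = 9128796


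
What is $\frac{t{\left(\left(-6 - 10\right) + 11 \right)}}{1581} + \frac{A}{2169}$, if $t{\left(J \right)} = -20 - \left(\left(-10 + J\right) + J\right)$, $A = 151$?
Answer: $\frac{151}{2169} \approx 0.069617$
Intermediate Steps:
$t{\left(J \right)} = -10 - 2 J$ ($t{\left(J \right)} = -20 - \left(-10 + 2 J\right) = -10 - 2 J$)
$\frac{t{\left(\left(-6 - 10\right) + 11 \right)}}{1581} + \frac{A}{2169} = \frac{-10 - 2 \left(\left(-6 - 10\right) + 11\right)}{1581} + \frac{151}{2169} = \left(-10 - 2 \left(-16 + 11\right)\right) \frac{1}{1581} + 151 \cdot \frac{1}{2169} = \left(-10 - -10\right) \frac{1}{1581} + \frac{151}{2169} = \left(-10 + 10\right) \frac{1}{1581} + \frac{151}{2169} = 0 \cdot \frac{1}{1581} + \frac{151}{2169} = 0 + \frac{151}{2169} = \frac{151}{2169}$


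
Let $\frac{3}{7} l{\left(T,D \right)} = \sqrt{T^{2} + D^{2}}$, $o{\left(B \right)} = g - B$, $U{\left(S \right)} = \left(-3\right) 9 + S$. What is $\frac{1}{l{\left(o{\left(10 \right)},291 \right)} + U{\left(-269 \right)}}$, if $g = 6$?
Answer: $\frac{2664}{3361609} + \frac{21 \sqrt{84697}}{3361609} \approx 0.0026105$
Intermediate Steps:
$U{\left(S \right)} = -27 + S$
$o{\left(B \right)} = 6 - B$
$l{\left(T,D \right)} = \frac{7 \sqrt{D^{2} + T^{2}}}{3}$ ($l{\left(T,D \right)} = \frac{7 \sqrt{T^{2} + D^{2}}}{3} = \frac{7 \sqrt{D^{2} + T^{2}}}{3}$)
$\frac{1}{l{\left(o{\left(10 \right)},291 \right)} + U{\left(-269 \right)}} = \frac{1}{\frac{7 \sqrt{291^{2} + \left(6 - 10\right)^{2}}}{3} - 296} = \frac{1}{\frac{7 \sqrt{84681 + \left(6 - 10\right)^{2}}}{3} - 296} = \frac{1}{\frac{7 \sqrt{84681 + \left(-4\right)^{2}}}{3} - 296} = \frac{1}{\frac{7 \sqrt{84681 + 16}}{3} - 296} = \frac{1}{\frac{7 \sqrt{84697}}{3} - 296} = \frac{1}{-296 + \frac{7 \sqrt{84697}}{3}}$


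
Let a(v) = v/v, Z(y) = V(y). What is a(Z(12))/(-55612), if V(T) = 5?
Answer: -1/55612 ≈ -1.7982e-5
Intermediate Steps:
Z(y) = 5
a(v) = 1
a(Z(12))/(-55612) = 1/(-55612) = 1*(-1/55612) = -1/55612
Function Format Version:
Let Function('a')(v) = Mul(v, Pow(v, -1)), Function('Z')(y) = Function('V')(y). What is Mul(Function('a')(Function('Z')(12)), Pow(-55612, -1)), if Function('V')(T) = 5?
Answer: Rational(-1, 55612) ≈ -1.7982e-5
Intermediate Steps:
Function('Z')(y) = 5
Function('a')(v) = 1
Mul(Function('a')(Function('Z')(12)), Pow(-55612, -1)) = Mul(1, Pow(-55612, -1)) = Mul(1, Rational(-1, 55612)) = Rational(-1, 55612)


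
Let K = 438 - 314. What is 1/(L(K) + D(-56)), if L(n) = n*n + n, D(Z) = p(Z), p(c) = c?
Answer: 1/15444 ≈ 6.4750e-5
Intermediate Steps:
D(Z) = Z
K = 124
L(n) = n + n² (L(n) = n² + n = n + n²)
1/(L(K) + D(-56)) = 1/(124*(1 + 124) - 56) = 1/(124*125 - 56) = 1/(15500 - 56) = 1/15444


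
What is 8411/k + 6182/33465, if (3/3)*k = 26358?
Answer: 2146953/4261210 ≈ 0.50384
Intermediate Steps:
k = 26358
8411/k + 6182/33465 = 8411/26358 + 6182/33465 = 2146953/4261210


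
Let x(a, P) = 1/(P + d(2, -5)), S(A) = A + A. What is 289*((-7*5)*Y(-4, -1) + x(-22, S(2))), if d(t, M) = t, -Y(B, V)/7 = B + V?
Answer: -2123861/6 ≈ -3.5398e+5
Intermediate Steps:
Y(B, V) = -7*B - 7*V (Y(B, V) = -7*(B + V) = -7*B - 7*V)
S(A) = 2*A
x(a, P) = 1/(2 + P) (x(a, P) = 1/(P + 2) = 1/(2 + P))
289*((-7*5)*Y(-4, -1) + x(-22, S(2))) = 289*((-7*5)*(-7*(-4) - 7*(-1)) + 1/(2 + 2*2)) = 289*(-35*(28 + 7) + 1/(2 + 4)) = 289*(-35*35 + 1/6) = 289*(-1225 + ⅙) = 289*(-7349/6) = -2123861/6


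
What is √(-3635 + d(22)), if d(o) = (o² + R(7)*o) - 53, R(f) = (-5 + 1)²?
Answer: 2*I*√713 ≈ 53.404*I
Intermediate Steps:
R(f) = 16 (R(f) = (-4)² = 16)
d(o) = -53 + o² + 16*o (d(o) = (o² + 16*o) - 53 = -53 + o² + 16*o)
√(-3635 + d(22)) = √(-3635 + (-53 + 22² + 16*22)) = √(-3635 + (-53 + 484 + 352)) = √(-3635 + 783) = √(-2852) = 2*I*√713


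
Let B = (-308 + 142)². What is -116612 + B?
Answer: -89056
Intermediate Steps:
B = 27556 (B = (-166)² = 27556)
-116612 + B = -116612 + 27556 = -89056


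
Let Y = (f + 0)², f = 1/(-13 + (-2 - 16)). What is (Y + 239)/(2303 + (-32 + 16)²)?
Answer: 76560/819733 ≈ 0.093396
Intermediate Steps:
f = -1/31 (f = 1/(-13 - 18) = 1/(-31) = -1/31 ≈ -0.032258)
Y = 1/961 (Y = (-1/31 + 0)² = (-1/31)² = 1/961 ≈ 0.0010406)
(Y + 239)/(2303 + (-32 + 16)²) = (1/961 + 239)/(2303 + (-32 + 16)²) = 229680/(961*(2303 + (-16)²)) = 229680/(961*(2303 + 256)) = (229680/961)/2559 = (229680/961)*(1/2559) = 76560/819733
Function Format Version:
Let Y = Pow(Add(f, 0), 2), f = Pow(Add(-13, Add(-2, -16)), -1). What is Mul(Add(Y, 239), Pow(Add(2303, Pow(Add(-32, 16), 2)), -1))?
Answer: Rational(76560, 819733) ≈ 0.093396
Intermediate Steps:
f = Rational(-1, 31) (f = Pow(Add(-13, -18), -1) = Pow(-31, -1) = Rational(-1, 31) ≈ -0.032258)
Y = Rational(1, 961) (Y = Pow(Add(Rational(-1, 31), 0), 2) = Pow(Rational(-1, 31), 2) = Rational(1, 961) ≈ 0.0010406)
Mul(Add(Y, 239), Pow(Add(2303, Pow(Add(-32, 16), 2)), -1)) = Mul(Add(Rational(1, 961), 239), Pow(Add(2303, Pow(Add(-32, 16), 2)), -1)) = Mul(Rational(229680, 961), Pow(Add(2303, Pow(-16, 2)), -1)) = Mul(Rational(229680, 961), Pow(Add(2303, 256), -1)) = Mul(Rational(229680, 961), Pow(2559, -1)) = Mul(Rational(229680, 961), Rational(1, 2559)) = Rational(76560, 819733)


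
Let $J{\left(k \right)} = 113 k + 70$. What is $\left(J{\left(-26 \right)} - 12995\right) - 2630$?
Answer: $-18493$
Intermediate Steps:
$J{\left(k \right)} = 70 + 113 k$
$\left(J{\left(-26 \right)} - 12995\right) - 2630 = \left(\left(70 + 113 \left(-26\right)\right) - 12995\right) - 2630 = \left(\left(70 - 2938\right) - 12995\right) - 2630 = \left(-2868 - 12995\right) - 2630 = -15863 - 2630 = -18493$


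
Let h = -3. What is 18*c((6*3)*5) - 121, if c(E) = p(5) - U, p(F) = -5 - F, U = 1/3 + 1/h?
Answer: -301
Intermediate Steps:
U = 0 (U = 1/3 + 1/(-3) = 1*(⅓) + 1*(-⅓) = ⅓ - ⅓ = 0)
c(E) = -10 (c(E) = (-5 - 1*5) - 1*0 = (-5 - 5) + 0 = -10 + 0 = -10)
18*c((6*3)*5) - 121 = 18*(-10) - 121 = -180 - 121 = -301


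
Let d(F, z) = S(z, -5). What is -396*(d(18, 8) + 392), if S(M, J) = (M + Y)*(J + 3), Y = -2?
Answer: -150480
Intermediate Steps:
S(M, J) = (-2 + M)*(3 + J) (S(M, J) = (M - 2)*(J + 3) = (-2 + M)*(3 + J))
d(F, z) = 4 - 2*z (d(F, z) = -6 - 2*(-5) + 3*z - 5*z = -6 + 10 + 3*z - 5*z = 4 - 2*z)
-396*(d(18, 8) + 392) = -396*((4 - 2*8) + 392) = -396*((4 - 16) + 392) = -396*(-12 + 392) = -396*380 = -150480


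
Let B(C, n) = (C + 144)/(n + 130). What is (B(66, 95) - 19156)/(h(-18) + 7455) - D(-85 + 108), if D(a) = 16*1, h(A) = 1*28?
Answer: -2083246/112245 ≈ -18.560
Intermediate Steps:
h(A) = 28
B(C, n) = (144 + C)/(130 + n)
D(a) = 16
(B(66, 95) - 19156)/(h(-18) + 7455) - D(-85 + 108) = ((144 + 66)/(130 + 95) - 19156)/(28 + 7455) - 1*16 = (210/225 - 19156)/7483 - 16 = ((1/225)*210 - 19156)*(1/7483) - 16 = (14/15 - 19156)*(1/7483) - 16 = -287326/15*1/7483 - 16 = -287326/112245 - 16 = -2083246/112245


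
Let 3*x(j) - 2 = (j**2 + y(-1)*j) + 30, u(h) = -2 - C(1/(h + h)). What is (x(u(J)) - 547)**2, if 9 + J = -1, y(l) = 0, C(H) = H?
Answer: 412265442241/1440000 ≈ 2.8630e+5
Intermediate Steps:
J = -10 (J = -9 - 1 = -10)
u(h) = -2 - 1/(2*h) (u(h) = -2 - 1/(h + h) = -2 - 1/(2*h))
x(j) = 32/3 + j**2/3 (x(j) = 2/3 + ((j**2 + 0*j) + 30)/3 = 2/3 + ((j**2 + 0) + 30)/3 = 2/3 + (j**2 + 30)/3 = 2/3 + (30 + j**2)/3 = 2/3 + (10 + j**2/3) = 32/3 + j**2/3)
(x(u(J)) - 547)**2 = ((32/3 + (-2 - 1/2/(-10))**2/3) - 547)**2 = ((32/3 + (-2 - 1/2*(-1/10))**2/3) - 547)**2 = ((32/3 + (-2 + 1/20)**2/3) - 547)**2 = ((32/3 + (-39/20)**2/3) - 547)**2 = ((32/3 + (1/3)*(1521/400)) - 547)**2 = ((32/3 + 507/400) - 547)**2 = (14321/1200 - 547)**2 = (-642079/1200)**2 = 412265442241/1440000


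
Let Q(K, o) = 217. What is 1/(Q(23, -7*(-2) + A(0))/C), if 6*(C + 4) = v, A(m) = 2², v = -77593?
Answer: -77617/1302 ≈ -59.614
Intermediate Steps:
A(m) = 4
C = -77617/6 (C = -4 + (⅙)*(-77593) = -4 - 77593/6 = -77617/6 ≈ -12936.)
1/(Q(23, -7*(-2) + A(0))/C) = 1/(217/(-77617/6)) = 1/(217*(-6/77617)) = 1/(-1302/77617) = -77617/1302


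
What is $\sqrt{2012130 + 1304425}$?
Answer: $\sqrt{3316555} \approx 1821.1$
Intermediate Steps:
$\sqrt{2012130 + 1304425} = \sqrt{3316555}$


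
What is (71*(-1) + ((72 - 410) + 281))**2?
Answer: 16384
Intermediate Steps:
(71*(-1) + ((72 - 410) + 281))**2 = (-71 + (-338 + 281))**2 = (-71 - 57)**2 = (-128)**2 = 16384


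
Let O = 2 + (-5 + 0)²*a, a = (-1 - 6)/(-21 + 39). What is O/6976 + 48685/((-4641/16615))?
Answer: -372059032763/2134656 ≈ -1.7429e+5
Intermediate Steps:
a = -7/18 ≈ -0.38889
O = -139/18 (O = 2 + (-5 + 0)²*(-7/18) = 2 + (-5)²*(-7/18) = 2 + 25*(-7/18) = 2 - 175/18 = -139/18 ≈ -7.7222)
O/6976 + 48685/((-4641/16615)) = -139/18/6976 + 48685/((-4641/16615)) = -139/18*1/6976 + 48685/((-4641*1/16615)) = -139/125568 + 48685/(-4641/16615) = -139/125568 + 48685*(-16615/4641) = -139/125568 - 8889025/51 = -372059032763/2134656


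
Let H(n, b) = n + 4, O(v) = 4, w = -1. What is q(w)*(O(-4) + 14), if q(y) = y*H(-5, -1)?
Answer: 18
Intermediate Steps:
H(n, b) = 4 + n
q(y) = -y (q(y) = y*(4 - 5) = y*(-1) = -y)
q(w)*(O(-4) + 14) = (-1*(-1))*(4 + 14) = 1*18 = 18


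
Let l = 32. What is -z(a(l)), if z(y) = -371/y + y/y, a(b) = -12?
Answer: -383/12 ≈ -31.917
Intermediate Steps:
z(y) = 1 - 371/y (z(y) = -371/y + 1 = 1 - 371/y)
-z(a(l)) = -(-371 - 12)/(-12) = -(-1)*(-383)/12 = -1*383/12 = -383/12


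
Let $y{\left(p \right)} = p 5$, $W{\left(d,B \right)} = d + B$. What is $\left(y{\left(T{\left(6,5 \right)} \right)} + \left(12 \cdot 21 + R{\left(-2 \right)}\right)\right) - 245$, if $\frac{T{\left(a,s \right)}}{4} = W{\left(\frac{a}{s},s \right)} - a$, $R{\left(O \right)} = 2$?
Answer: $13$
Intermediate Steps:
$W{\left(d,B \right)} = B + d$
$T{\left(a,s \right)} = - 4 a + 4 s + \frac{4 a}{s}$ ($T{\left(a,s \right)} = 4 \left(\left(s + \frac{a}{s}\right) - a\right) = 4 \left(s - a + \frac{a}{s}\right) = - 4 a + 4 s + \frac{4 a}{s}$)
$y{\left(p \right)} = 5 p$
$\left(y{\left(T{\left(6,5 \right)} \right)} + \left(12 \cdot 21 + R{\left(-2 \right)}\right)\right) - 245 = \left(5 \left(\left(-4\right) 6 + 4 \cdot 5 + 4 \cdot 6 \cdot \frac{1}{5}\right) + \left(12 \cdot 21 + 2\right)\right) - 245 = \left(5 \left(-24 + 20 + 4 \cdot 6 \cdot \frac{1}{5}\right) + \left(252 + 2\right)\right) - 245 = \left(5 \left(-24 + 20 + \frac{24}{5}\right) + 254\right) - 245 = \left(5 \cdot \frac{4}{5} + 254\right) - 245 = \left(4 + 254\right) - 245 = 258 - 245 = 13$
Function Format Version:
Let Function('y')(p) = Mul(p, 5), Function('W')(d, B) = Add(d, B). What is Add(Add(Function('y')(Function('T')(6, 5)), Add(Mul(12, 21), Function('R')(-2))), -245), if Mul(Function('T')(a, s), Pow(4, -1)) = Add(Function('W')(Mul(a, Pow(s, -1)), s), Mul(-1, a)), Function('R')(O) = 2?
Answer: 13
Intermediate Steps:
Function('W')(d, B) = Add(B, d)
Function('T')(a, s) = Add(Mul(-4, a), Mul(4, s), Mul(4, a, Pow(s, -1))) (Function('T')(a, s) = Mul(4, Add(Add(s, Mul(a, Pow(s, -1))), Mul(-1, a))) = Mul(4, Add(s, Mul(-1, a), Mul(a, Pow(s, -1)))) = Add(Mul(-4, a), Mul(4, s), Mul(4, a, Pow(s, -1))))
Function('y')(p) = Mul(5, p)
Add(Add(Function('y')(Function('T')(6, 5)), Add(Mul(12, 21), Function('R')(-2))), -245) = Add(Add(Mul(5, Add(Mul(-4, 6), Mul(4, 5), Mul(4, 6, Pow(5, -1)))), Add(Mul(12, 21), 2)), -245) = Add(Add(Mul(5, Add(-24, 20, Mul(4, 6, Rational(1, 5)))), Add(252, 2)), -245) = Add(Add(Mul(5, Add(-24, 20, Rational(24, 5))), 254), -245) = Add(Add(Mul(5, Rational(4, 5)), 254), -245) = Add(Add(4, 254), -245) = Add(258, -245) = 13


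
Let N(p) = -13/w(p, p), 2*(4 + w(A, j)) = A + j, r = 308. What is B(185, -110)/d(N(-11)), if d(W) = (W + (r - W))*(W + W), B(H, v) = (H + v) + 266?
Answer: 465/728 ≈ 0.63874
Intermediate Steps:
w(A, j) = -4 + A/2 + j/2 (w(A, j) = -4 + (A + j)/2 = -4 + (A/2 + j/2) = -4 + A/2 + j/2)
B(H, v) = 266 + H + v
N(p) = -13/(-4 + p) (N(p) = -13/(-4 + p/2 + p/2) = -13/(-4 + p))
d(W) = 616*W (d(W) = (W + (308 - W))*(W + W) = 308*(2*W) = 616*W)
B(185, -110)/d(N(-11)) = (266 + 185 - 110)/((616*(-13/(-4 - 11)))) = 341/((616*(-13/(-15)))) = 341/((616*(-13*(-1/15)))) = 341/((616*(13/15))) = 341/(8008/15) = 341*(15/8008) = 465/728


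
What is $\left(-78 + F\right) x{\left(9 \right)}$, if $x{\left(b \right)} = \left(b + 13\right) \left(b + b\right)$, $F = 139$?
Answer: $24156$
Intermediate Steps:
$x{\left(b \right)} = 2 b \left(13 + b\right)$ ($x{\left(b \right)} = \left(13 + b\right) 2 b = 2 b \left(13 + b\right)$)
$\left(-78 + F\right) x{\left(9 \right)} = \left(-78 + 139\right) 2 \cdot 9 \left(13 + 9\right) = 61 \cdot 2 \cdot 9 \cdot 22 = 61 \cdot 396 = 24156$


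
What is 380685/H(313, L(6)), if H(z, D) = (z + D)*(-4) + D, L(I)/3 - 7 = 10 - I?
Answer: -380685/1351 ≈ -281.78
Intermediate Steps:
L(I) = 51 - 3*I (L(I) = 21 + 3*(10 - I) = 21 + (30 - 3*I) = 51 - 3*I)
H(z, D) = -4*z - 3*D (H(z, D) = (D + z)*(-4) + D = (-4*D - 4*z) + D = -4*z - 3*D)
380685/H(313, L(6)) = 380685/(-4*313 - 3*(51 - 3*6)) = 380685/(-1252 - 3*(51 - 18)) = 380685/(-1252 - 3*33) = 380685/(-1252 - 99) = 380685/(-1351) = 380685*(-1/1351) = -380685/1351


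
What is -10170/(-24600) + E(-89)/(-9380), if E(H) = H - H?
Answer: 339/820 ≈ 0.41341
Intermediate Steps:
E(H) = 0
-10170/(-24600) + E(-89)/(-9380) = -10170/(-24600) + 0/(-9380) = -10170*(-1/24600) + 0*(-1/9380) = 339/820 + 0 = 339/820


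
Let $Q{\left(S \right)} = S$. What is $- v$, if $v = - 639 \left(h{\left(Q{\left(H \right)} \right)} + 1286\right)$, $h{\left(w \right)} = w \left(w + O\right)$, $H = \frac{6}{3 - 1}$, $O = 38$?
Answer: $900351$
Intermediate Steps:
$H = 3$ ($H = \frac{6}{2} = 6 \cdot \frac{1}{2} = 3$)
$h{\left(w \right)} = w \left(38 + w\right)$ ($h{\left(w \right)} = w \left(w + 38\right) = w \left(38 + w\right)$)
$v = -900351$ ($v = - 639 \left(3 \left(38 + 3\right) + 1286\right) = - 639 \left(3 \cdot 41 + 1286\right) = - 639 \left(123 + 1286\right) = \left(-639\right) 1409 = -900351$)
$- v = \left(-1\right) \left(-900351\right) = 900351$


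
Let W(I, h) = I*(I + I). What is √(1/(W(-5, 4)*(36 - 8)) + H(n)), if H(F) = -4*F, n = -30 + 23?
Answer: √548814/140 ≈ 5.2916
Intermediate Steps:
W(I, h) = 2*I² (W(I, h) = I*(2*I) = 2*I²)
n = -7
√(1/(W(-5, 4)*(36 - 8)) + H(n)) = √(1/((2*(-5)²)*(36 - 8)) - 4*(-7)) = √(1/((2*25)*28) + 28) = √(1/(50*28) + 28) = √(1/1400 + 28) = √(39201/1400) = √548814/140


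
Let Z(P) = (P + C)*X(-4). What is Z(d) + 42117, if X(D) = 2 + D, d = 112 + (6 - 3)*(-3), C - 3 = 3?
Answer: 41899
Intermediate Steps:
C = 6 (C = 3 + 3 = 6)
d = 103 (d = 112 + 3*(-3) = 112 - 9 = 103)
Z(P) = -12 - 2*P (Z(P) = (P + 6)*(2 - 4) = (6 + P)*(-2) = -12 - 2*P)
Z(d) + 42117 = (-12 - 2*103) + 42117 = (-12 - 206) + 42117 = -218 + 42117 = 41899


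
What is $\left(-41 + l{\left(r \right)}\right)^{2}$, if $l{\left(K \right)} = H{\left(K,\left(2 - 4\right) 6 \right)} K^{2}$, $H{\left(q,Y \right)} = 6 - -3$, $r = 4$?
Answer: $10609$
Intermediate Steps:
$H{\left(q,Y \right)} = 9$ ($H{\left(q,Y \right)} = 6 + 3 = 9$)
$l{\left(K \right)} = 9 K^{2}$
$\left(-41 + l{\left(r \right)}\right)^{2} = \left(-41 + 9 \cdot 4^{2}\right)^{2} = \left(-41 + 9 \cdot 16\right)^{2} = \left(-41 + 144\right)^{2} = 103^{2} = 10609$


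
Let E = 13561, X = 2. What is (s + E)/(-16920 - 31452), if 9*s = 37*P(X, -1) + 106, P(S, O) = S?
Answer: -4527/16124 ≈ -0.28076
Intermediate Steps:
s = 20 (s = (37*2 + 106)/9 = (74 + 106)/9 = (⅑)*180 = 20)
(s + E)/(-16920 - 31452) = (20 + 13561)/(-16920 - 31452) = 13581/(-48372) = 13581*(-1/48372) = -4527/16124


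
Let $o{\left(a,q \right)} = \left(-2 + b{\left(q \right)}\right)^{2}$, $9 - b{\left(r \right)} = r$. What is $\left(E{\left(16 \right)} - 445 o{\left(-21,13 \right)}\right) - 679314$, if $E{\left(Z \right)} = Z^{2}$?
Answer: $-695078$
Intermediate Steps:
$b{\left(r \right)} = 9 - r$
$o{\left(a,q \right)} = \left(7 - q\right)^{2}$ ($o{\left(a,q \right)} = \left(-2 - \left(-9 + q\right)\right)^{2} = \left(7 - q\right)^{2}$)
$\left(E{\left(16 \right)} - 445 o{\left(-21,13 \right)}\right) - 679314 = \left(16^{2} - 445 \left(-7 + 13\right)^{2}\right) - 679314 = \left(256 - 445 \cdot 6^{2}\right) - 679314 = \left(256 - 16020\right) - 679314 = -15764 - 679314 = -695078$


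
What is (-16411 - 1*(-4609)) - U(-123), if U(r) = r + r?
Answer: -11556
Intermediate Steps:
U(r) = 2*r
(-16411 - 1*(-4609)) - U(-123) = (-16411 - 1*(-4609)) - 2*(-123) = (-16411 + 4609) - 1*(-246) = -11802 + 246 = -11556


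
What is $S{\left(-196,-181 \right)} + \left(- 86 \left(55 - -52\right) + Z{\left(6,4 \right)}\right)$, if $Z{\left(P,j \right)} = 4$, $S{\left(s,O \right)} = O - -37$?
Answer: $-9342$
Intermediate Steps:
$S{\left(s,O \right)} = 37 + O$ ($S{\left(s,O \right)} = O + 37 = 37 + O$)
$S{\left(-196,-181 \right)} + \left(- 86 \left(55 - -52\right) + Z{\left(6,4 \right)}\right) = \left(37 - 181\right) + \left(- 86 \left(55 - -52\right) + 4\right) = -144 + \left(- 86 \left(55 + 52\right) + 4\right) = -144 + \left(\left(-86\right) 107 + 4\right) = -144 + \left(-9202 + 4\right) = -144 - 9198 = -9342$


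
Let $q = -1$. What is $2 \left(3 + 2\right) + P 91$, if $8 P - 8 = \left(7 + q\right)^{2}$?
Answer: $\frac{1021}{2} \approx 510.5$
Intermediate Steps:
$P = \frac{11}{2}$ ($P = 1 + \frac{\left(7 - 1\right)^{2}}{8} = 1 + \frac{6^{2}}{8} = 1 + \frac{1}{8} \cdot 36 = 1 + \frac{9}{2} = \frac{11}{2} \approx 5.5$)
$2 \left(3 + 2\right) + P 91 = 2 \left(3 + 2\right) + \frac{11}{2} \cdot 91 = 2 \cdot 5 + \frac{1001}{2} = 10 + \frac{1001}{2} = \frac{1021}{2}$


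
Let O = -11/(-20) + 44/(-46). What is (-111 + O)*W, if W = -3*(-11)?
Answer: -1691151/460 ≈ -3676.4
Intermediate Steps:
O = -187/460 (O = -11*(-1/20) + 44*(-1/46) = 11/20 - 22/23 = -187/460 ≈ -0.40652)
W = 33
(-111 + O)*W = (-111 - 187/460)*33 = -51247/460*33 = -1691151/460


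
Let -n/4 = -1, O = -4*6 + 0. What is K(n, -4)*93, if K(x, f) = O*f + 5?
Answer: 9393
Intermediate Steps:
O = -24 (O = -24 + 0 = -24)
n = 4 (n = -4*(-1) = 4)
K(x, f) = 5 - 24*f (K(x, f) = -24*f + 5 = 5 - 24*f)
K(n, -4)*93 = (5 - 24*(-4))*93 = (5 + 96)*93 = 101*93 = 9393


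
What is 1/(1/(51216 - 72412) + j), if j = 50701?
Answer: 21196/1074658395 ≈ 1.9723e-5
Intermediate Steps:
1/(1/(51216 - 72412) + j) = 1/(1/(51216 - 72412) + 50701) = 1/(1/(-21196) + 50701) = 1/(-1/21196 + 50701) = 1/(1074658395/21196) = 21196/1074658395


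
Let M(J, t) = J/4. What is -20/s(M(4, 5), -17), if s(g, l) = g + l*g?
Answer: 5/4 ≈ 1.2500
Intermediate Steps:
M(J, t) = J/4 (M(J, t) = J*(¼) = J/4)
s(g, l) = g + g*l
-20/s(M(4, 5), -17) = -20/(1 - 17) = -20/(1*(-16)) = -20/(-16) = -20*(-1/16) = 5/4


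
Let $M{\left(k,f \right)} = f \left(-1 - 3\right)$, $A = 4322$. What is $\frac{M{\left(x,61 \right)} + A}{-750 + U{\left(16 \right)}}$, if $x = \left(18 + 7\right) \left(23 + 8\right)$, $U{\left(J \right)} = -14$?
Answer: $- \frac{2039}{382} \approx -5.3377$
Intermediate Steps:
$x = 775$ ($x = 25 \cdot 31 = 775$)
$M{\left(k,f \right)} = - 4 f$ ($M{\left(k,f \right)} = f \left(-4\right) = - 4 f$)
$\frac{M{\left(x,61 \right)} + A}{-750 + U{\left(16 \right)}} = \frac{\left(-4\right) 61 + 4322}{-750 - 14} = \frac{-244 + 4322}{-764} = 4078 \left(- \frac{1}{764}\right) = - \frac{2039}{382}$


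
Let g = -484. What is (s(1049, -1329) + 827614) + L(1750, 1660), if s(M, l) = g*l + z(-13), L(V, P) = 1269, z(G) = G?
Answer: 1472106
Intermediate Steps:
s(M, l) = -13 - 484*l (s(M, l) = -484*l - 13 = -13 - 484*l)
(s(1049, -1329) + 827614) + L(1750, 1660) = ((-13 - 484*(-1329)) + 827614) + 1269 = ((-13 + 643236) + 827614) + 1269 = (643223 + 827614) + 1269 = 1470837 + 1269 = 1472106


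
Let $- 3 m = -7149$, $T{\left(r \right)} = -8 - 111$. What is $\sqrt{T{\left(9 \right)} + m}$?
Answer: $2 \sqrt{566} \approx 47.581$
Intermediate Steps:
$T{\left(r \right)} = -119$ ($T{\left(r \right)} = -8 - 111 = -119$)
$m = 2383$ ($m = \left(- \frac{1}{3}\right) \left(-7149\right) = 2383$)
$\sqrt{T{\left(9 \right)} + m} = \sqrt{-119 + 2383} = \sqrt{2264} = 2 \sqrt{566}$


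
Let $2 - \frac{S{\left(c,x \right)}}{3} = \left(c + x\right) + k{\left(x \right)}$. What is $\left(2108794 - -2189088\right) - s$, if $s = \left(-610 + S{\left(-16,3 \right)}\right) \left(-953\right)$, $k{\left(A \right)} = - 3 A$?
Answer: $3785168$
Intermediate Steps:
$S{\left(c,x \right)} = 6 - 3 c + 6 x$ ($S{\left(c,x \right)} = 6 - 3 \left(\left(c + x\right) - 3 x\right) = 6 - 3 \left(c - 2 x\right) = 6 - \left(- 6 x + 3 c\right) = 6 - 3 c + 6 x$)
$s = 512714$ ($s = \left(-610 + \left(6 - -48 + 6 \cdot 3\right)\right) \left(-953\right) = \left(-610 + \left(6 + 48 + 18\right)\right) \left(-953\right) = \left(-610 + 72\right) \left(-953\right) = \left(-538\right) \left(-953\right) = 512714$)
$\left(2108794 - -2189088\right) - s = \left(2108794 - -2189088\right) - 512714 = \left(2108794 + 2189088\right) - 512714 = 4297882 - 512714 = 3785168$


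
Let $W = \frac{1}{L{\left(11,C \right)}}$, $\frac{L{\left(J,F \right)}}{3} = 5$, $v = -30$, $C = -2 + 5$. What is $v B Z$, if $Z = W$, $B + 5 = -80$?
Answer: $170$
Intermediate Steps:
$C = 3$
$L{\left(J,F \right)} = 15$ ($L{\left(J,F \right)} = 3 \cdot 5 = 15$)
$B = -85$ ($B = -5 - 80 = -85$)
$W = \frac{1}{15} \approx 0.066667$
$Z = \frac{1}{15} \approx 0.066667$
$v B Z = \left(-30\right) \left(-85\right) \frac{1}{15} = 2550 \cdot \frac{1}{15} = 170$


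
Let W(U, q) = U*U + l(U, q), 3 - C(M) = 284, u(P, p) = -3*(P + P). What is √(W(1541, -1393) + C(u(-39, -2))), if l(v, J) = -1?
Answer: √2374399 ≈ 1540.9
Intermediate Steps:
u(P, p) = -6*P
C(M) = -281 (C(M) = 3 - 1*284 = 3 - 284 = -281)
W(U, q) = -1 + U² (W(U, q) = U*U - 1 = U² - 1 = -1 + U²)
√(W(1541, -1393) + C(u(-39, -2))) = √((-1 + 1541²) - 281) = √((-1 + 2374681) - 281) = √(2374680 - 281) = √2374399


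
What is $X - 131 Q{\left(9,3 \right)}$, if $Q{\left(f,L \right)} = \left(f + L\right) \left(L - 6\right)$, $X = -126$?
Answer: $4590$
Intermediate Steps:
$Q{\left(f,L \right)} = \left(-6 + L\right) \left(L + f\right)$ ($Q{\left(f,L \right)} = \left(L + f\right) \left(-6 + L\right) = \left(-6 + L\right) \left(L + f\right)$)
$X - 131 Q{\left(9,3 \right)} = -126 - 131 \left(3^{2} - 18 - 54 + 3 \cdot 9\right) = -126 - 131 \left(9 - 18 - 54 + 27\right) = -126 - -4716 = -126 + 4716 = 4590$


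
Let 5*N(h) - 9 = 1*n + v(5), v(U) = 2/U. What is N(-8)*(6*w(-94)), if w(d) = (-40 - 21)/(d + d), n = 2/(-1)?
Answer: 6771/2350 ≈ 2.8813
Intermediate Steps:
n = -2 (n = 2*(-1) = -2)
w(d) = -61/(2*d) (w(d) = -61*1/(2*d) = -61/(2*d))
N(h) = 37/25 (N(h) = 9/5 + (1*(-2) + 2/5)/5 = 9/5 + (-2 + 2*(⅕))/5 = 9/5 + (-2 + ⅖)/5 = 9/5 + (⅕)*(-8/5) = 9/5 - 8/25 = 37/25)
N(-8)*(6*w(-94)) = 37*(6*(-61/2/(-94)))/25 = 37*(6*(-61/2*(-1/94)))/25 = 37*(6*(61/188))/25 = (37/25)*(183/94) = 6771/2350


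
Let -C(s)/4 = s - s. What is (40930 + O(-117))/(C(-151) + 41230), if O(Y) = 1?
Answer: 40931/41230 ≈ 0.99275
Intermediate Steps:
C(s) = 0 (C(s) = -4*(s - s) = -4*0 = 0)
(40930 + O(-117))/(C(-151) + 41230) = (40930 + 1)/(0 + 41230) = 40931/41230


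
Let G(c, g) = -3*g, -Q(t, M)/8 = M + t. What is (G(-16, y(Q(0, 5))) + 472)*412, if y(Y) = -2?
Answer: 196936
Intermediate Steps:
Q(t, M) = -8*M - 8*t (Q(t, M) = -8*(M + t) = -8*M - 8*t)
(G(-16, y(Q(0, 5))) + 472)*412 = (-3*(-2) + 472)*412 = (6 + 472)*412 = 478*412 = 196936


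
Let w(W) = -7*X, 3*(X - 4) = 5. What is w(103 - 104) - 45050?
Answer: -135269/3 ≈ -45090.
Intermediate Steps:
X = 17/3 (X = 4 + (⅓)*5 = 4 + 5/3 = 17/3 ≈ 5.6667)
w(W) = -119/3 (w(W) = -7*17/3 = -119/3)
w(103 - 104) - 45050 = -119/3 - 45050 = -135269/3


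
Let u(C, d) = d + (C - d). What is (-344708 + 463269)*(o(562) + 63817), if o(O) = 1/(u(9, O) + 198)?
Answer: 1566205037320/207 ≈ 7.5662e+9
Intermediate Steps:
u(C, d) = C
o(O) = 1/207 (o(O) = 1/(9 + 198) = 1/207)
(-344708 + 463269)*(o(562) + 63817) = (-344708 + 463269)*(1/207 + 63817) = 118561*(13210120/207) = 1566205037320/207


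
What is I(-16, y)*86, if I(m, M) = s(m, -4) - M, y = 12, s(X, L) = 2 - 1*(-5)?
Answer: -430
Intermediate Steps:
s(X, L) = 7 (s(X, L) = 2 + 5 = 7)
I(m, M) = 7 - M
I(-16, y)*86 = (7 - 1*12)*86 = (7 - 12)*86 = -5*86 = -430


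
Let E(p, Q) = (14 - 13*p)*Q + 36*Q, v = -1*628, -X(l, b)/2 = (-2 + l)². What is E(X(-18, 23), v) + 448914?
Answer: -6113686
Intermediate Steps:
X(l, b) = -2*(-2 + l)²
v = -628
E(p, Q) = 36*Q + Q*(14 - 13*p) (E(p, Q) = Q*(14 - 13*p) + 36*Q = 36*Q + Q*(14 - 13*p))
E(X(-18, 23), v) + 448914 = -628*(50 - (-26)*(-2 - 18)²) + 448914 = -628*(50 - (-26)*(-20)²) + 448914 = -628*(50 - (-26)*400) + 448914 = -628*(50 - 13*(-800)) + 448914 = -628*(50 + 10400) + 448914 = -628*10450 + 448914 = -6562600 + 448914 = -6113686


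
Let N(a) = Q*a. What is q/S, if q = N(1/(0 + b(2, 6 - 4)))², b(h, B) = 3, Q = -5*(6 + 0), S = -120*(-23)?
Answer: 5/138 ≈ 0.036232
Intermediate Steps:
S = 2760
Q = -30 (Q = -5*6 = -30)
N(a) = -30*a
q = 100 (q = (-30/(0 + 3))² = (-30/3)² = (-30*⅓)² = (-10)² = 100)
q/S = 100/2760 = 100*(1/2760) = 5/138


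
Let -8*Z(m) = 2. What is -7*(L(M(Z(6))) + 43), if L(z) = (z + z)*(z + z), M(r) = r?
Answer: -1211/4 ≈ -302.75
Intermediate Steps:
Z(m) = -¼ (Z(m) = -⅛*2 = -¼)
L(z) = 4*z² (L(z) = (2*z)*(2*z) = 4*z²)
-7*(L(M(Z(6))) + 43) = -7*(4*(-¼)² + 43) = -7*(4*(1/16) + 43) = -7*(¼ + 43) = -7*173/4 = -1211/4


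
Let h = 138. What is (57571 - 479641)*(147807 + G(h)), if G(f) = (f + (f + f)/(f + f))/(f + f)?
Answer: -2869715200495/46 ≈ -6.2385e+10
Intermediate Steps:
G(f) = (1 + f)/(2*f) (G(f) = (f + (2*f)/((2*f)))/((2*f)) = (f + (2*f)*(1/(2*f)))*(1/(2*f)) = (f + 1)*(1/(2*f)) = (1 + f)*(1/(2*f)) = (1 + f)/(2*f))
(57571 - 479641)*(147807 + G(h)) = (57571 - 479641)*(147807 + (½)*(1 + 138)/138) = -422070*(147807 + (½)*(1/138)*139) = -422070*(147807 + 139/276) = -422070*40794871/276 = -2869715200495/46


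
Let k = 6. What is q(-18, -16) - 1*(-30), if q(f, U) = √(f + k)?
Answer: 30 + 2*I*√3 ≈ 30.0 + 3.4641*I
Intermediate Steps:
q(f, U) = √(6 + f) (q(f, U) = √(f + 6) = √(6 + f))
q(-18, -16) - 1*(-30) = √(6 - 18) - 1*(-30) = √(-12) + 30 = 2*I*√3 + 30 = 30 + 2*I*√3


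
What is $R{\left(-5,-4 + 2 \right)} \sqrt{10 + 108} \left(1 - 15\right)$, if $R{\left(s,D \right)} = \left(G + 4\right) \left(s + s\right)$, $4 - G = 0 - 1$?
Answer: $1260 \sqrt{118} \approx 13687.0$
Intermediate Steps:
$G = 5$ ($G = 4 - \left(0 - 1\right) = 4 - -1 = 4 + 1 = 5$)
$R{\left(s,D \right)} = 18 s$ ($R{\left(s,D \right)} = \left(5 + 4\right) \left(s + s\right) = 9 \cdot 2 s = 18 s$)
$R{\left(-5,-4 + 2 \right)} \sqrt{10 + 108} \left(1 - 15\right) = 18 \left(-5\right) \sqrt{10 + 108} \left(1 - 15\right) = - 90 \sqrt{118} \left(1 - 15\right) = - 90 \sqrt{118} \left(-14\right) = 1260 \sqrt{118}$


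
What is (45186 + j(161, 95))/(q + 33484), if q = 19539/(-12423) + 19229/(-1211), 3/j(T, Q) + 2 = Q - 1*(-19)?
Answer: 1208515589385/895074175744 ≈ 1.3502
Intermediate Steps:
j(T, Q) = 3/(17 + Q) (j(T, Q) = 3/(-2 + (Q - 1*(-19))) = 3/(-2 + (Q + 19)) = 3/(-2 + (19 + Q)) = 3/(17 + Q))
q = -12502076/716393 (q = 19539*(-1/12423) + 19229*(-1/1211) = -6513/4141 - 2747/173 = -12502076/716393 ≈ -17.451)
(45186 + j(161, 95))/(q + 33484) = (45186 + 3/(17 + 95))/(-12502076/716393 + 33484) = (45186 + 3/112)/(23975201136/716393) = (45186 + 3*(1/112))*(716393/23975201136) = (45186 + 3/112)*(716393/23975201136) = (5060835/112)*(716393/23975201136) = 1208515589385/895074175744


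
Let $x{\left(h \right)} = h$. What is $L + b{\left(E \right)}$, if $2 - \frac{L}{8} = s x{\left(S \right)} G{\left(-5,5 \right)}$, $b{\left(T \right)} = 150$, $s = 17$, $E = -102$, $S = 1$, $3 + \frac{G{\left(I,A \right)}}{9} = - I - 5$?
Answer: $3838$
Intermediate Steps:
$G{\left(I,A \right)} = -72 - 9 I$ ($G{\left(I,A \right)} = -27 + 9 \left(- I - 5\right) = -27 + 9 \left(-5 - I\right) = -27 - \left(45 + 9 I\right) = -72 - 9 I$)
$L = 3688$ ($L = 16 - 8 \cdot 17 \cdot 1 \left(-72 - -45\right) = 16 - 8 \cdot 17 \left(-72 + 45\right) = 16 - 8 \cdot 17 \left(-27\right) = 16 - -3672 = 16 + 3672 = 3688$)
$L + b{\left(E \right)} = 3688 + 150 = 3838$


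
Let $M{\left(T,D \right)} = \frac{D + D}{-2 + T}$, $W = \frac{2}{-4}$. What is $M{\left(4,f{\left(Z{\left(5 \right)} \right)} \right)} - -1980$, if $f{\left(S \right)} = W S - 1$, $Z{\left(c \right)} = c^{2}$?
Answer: $\frac{3933}{2} \approx 1966.5$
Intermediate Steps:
$W = - \frac{1}{2}$ ($W = 2 \left(- \frac{1}{4}\right) = - \frac{1}{2} \approx -0.5$)
$f{\left(S \right)} = -1 - \frac{S}{2}$ ($f{\left(S \right)} = - \frac{S}{2} - 1 = -1 - \frac{S}{2}$)
$M{\left(T,D \right)} = \frac{2 D}{-2 + T}$
$M{\left(4,f{\left(Z{\left(5 \right)} \right)} \right)} - -1980 = \frac{2 \left(-1 - \frac{5^{2}}{2}\right)}{-2 + 4} - -1980 = \frac{2 \left(-1 - \frac{25}{2}\right)}{2} + 1980 = 2 \left(-1 - \frac{25}{2}\right) \frac{1}{2} + 1980 = 2 \left(- \frac{27}{2}\right) \frac{1}{2} + 1980 = - \frac{27}{2} + 1980 = \frac{3933}{2}$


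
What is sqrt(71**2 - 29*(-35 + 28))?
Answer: 2*sqrt(1311) ≈ 72.416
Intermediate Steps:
sqrt(71**2 - 29*(-35 + 28)) = sqrt(5041 - 29*(-7)) = sqrt(5041 + 203) = sqrt(5244) = 2*sqrt(1311)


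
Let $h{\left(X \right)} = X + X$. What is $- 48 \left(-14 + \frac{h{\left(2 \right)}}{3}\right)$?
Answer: $608$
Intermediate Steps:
$h{\left(X \right)} = 2 X$
$- 48 \left(-14 + \frac{h{\left(2 \right)}}{3}\right) = - 48 \left(-14 + \frac{2 \cdot 2}{3}\right) = - 48 \left(-14 + 4 \cdot \frac{1}{3}\right) = - 48 \left(-14 + \frac{4}{3}\right) = \left(-48\right) \left(- \frac{38}{3}\right) = 608$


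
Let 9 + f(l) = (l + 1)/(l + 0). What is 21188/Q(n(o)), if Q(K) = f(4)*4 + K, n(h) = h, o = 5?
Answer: -10594/13 ≈ -814.92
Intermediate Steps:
f(l) = -9 + (1 + l)/l (f(l) = -9 + (l + 1)/(l + 0) = -9 + (1 + l)/l)
Q(K) = -31 + K (Q(K) = (-8 + 1/4)*4 + K = (-8 + ¼)*4 + K = -31/4*4 + K = -31 + K)
21188/Q(n(o)) = 21188/(-31 + 5) = 21188/(-26) = 21188*(-1/26) = -10594/13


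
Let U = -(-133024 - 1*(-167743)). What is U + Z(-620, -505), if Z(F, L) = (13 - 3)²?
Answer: -34619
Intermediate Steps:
U = -34719 (U = -(-133024 + 167743) = -1*34719 = -34719)
Z(F, L) = 100 (Z(F, L) = 10² = 100)
U + Z(-620, -505) = -34719 + 100 = -34619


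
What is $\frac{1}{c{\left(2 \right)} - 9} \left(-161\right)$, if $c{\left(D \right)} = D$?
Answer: $23$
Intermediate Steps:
$\frac{1}{c{\left(2 \right)} - 9} \left(-161\right) = \frac{1}{2 - 9} \left(-161\right) = \frac{1}{-7} \left(-161\right) = \left(- \frac{1}{7}\right) \left(-161\right) = 23$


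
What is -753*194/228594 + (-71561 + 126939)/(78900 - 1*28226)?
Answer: 438043272/965314363 ≈ 0.45378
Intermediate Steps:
-753*194/228594 + (-71561 + 126939)/(78900 - 1*28226) = -146082*1/228594 + 55378/(78900 - 28226) = -24347/38099 + 55378/50674 = -24347/38099 + 55378*(1/50674) = -24347/38099 + 27689/25337 = 438043272/965314363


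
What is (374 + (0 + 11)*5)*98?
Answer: 42042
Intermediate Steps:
(374 + (0 + 11)*5)*98 = (374 + 11*5)*98 = (374 + 55)*98 = 429*98 = 42042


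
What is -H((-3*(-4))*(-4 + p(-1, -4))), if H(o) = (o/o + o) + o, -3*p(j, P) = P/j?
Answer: 127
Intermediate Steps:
p(j, P) = -P/(3*j)
H(o) = 1 + 2*o (H(o) = (1 + o) + o = 1 + 2*o)
-H((-3*(-4))*(-4 + p(-1, -4))) = -(1 + 2*((-3*(-4))*(-4 - ⅓*(-4)/(-1)))) = -(1 + 2*(12*(-4 - ⅓*(-4)*(-1)))) = -(1 + 2*(12*(-4 - 4/3))) = -(1 + 2*(12*(-16/3))) = -(1 + 2*(-64)) = -(1 - 128) = -1*(-127) = 127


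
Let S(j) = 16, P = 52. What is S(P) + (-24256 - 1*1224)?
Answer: -25464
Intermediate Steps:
S(P) + (-24256 - 1*1224) = 16 + (-24256 - 1*1224) = 16 + (-24256 - 1224) = 16 - 25480 = -25464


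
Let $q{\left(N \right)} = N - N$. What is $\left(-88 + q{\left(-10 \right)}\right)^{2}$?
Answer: $7744$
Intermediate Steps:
$q{\left(N \right)} = 0$
$\left(-88 + q{\left(-10 \right)}\right)^{2} = \left(-88 + 0\right)^{2} = \left(-88\right)^{2} = 7744$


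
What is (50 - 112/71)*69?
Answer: 237222/71 ≈ 3341.2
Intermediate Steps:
(50 - 112/71)*69 = (3438/71)*69 = 237222/71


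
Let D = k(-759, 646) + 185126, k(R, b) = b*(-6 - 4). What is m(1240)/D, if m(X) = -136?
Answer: -68/89333 ≈ -0.00076120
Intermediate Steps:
k(R, b) = -10*b (k(R, b) = b*(-10) = -10*b)
D = 178666 (D = -10*646 + 185126 = -6460 + 185126 = 178666)
m(1240)/D = -136/178666 = -136*1/178666 = -68/89333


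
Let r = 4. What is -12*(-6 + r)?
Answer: 24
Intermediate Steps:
-12*(-6 + r) = -12*(-6 + 4) = -12*(-2) = 24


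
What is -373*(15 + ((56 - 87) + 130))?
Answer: -42522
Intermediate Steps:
-373*(15 + ((56 - 87) + 130)) = -373*(15 + (-31 + 130)) = -373*(15 + 99) = -373*114 = -42522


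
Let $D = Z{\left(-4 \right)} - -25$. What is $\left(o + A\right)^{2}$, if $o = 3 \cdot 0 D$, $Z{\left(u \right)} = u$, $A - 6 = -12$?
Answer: $36$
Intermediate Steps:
$A = -6$ ($A = 6 - 12 = -6$)
$D = 21$ ($D = -4 - -25 = -4 + 25 = 21$)
$o = 0$ ($o = 3 \cdot 0 \cdot 21 = 0 \cdot 21 = 0$)
$\left(o + A\right)^{2} = \left(0 - 6\right)^{2} = \left(-6\right)^{2} = 36$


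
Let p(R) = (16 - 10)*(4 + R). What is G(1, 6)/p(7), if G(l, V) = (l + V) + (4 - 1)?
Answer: 5/33 ≈ 0.15152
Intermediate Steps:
G(l, V) = 3 + V + l (G(l, V) = (V + l) + 3 = 3 + V + l)
p(R) = 24 + 6*R (p(R) = 6*(4 + R) = 24 + 6*R)
G(1, 6)/p(7) = (3 + 6 + 1)/(24 + 6*7) = 10/(24 + 42) = 10/66 = (1/66)*10 = 5/33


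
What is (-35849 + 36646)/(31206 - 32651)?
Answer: -797/1445 ≈ -0.55156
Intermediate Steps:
(-35849 + 36646)/(31206 - 32651) = 797/(-1445) = 797*(-1/1445) = -797/1445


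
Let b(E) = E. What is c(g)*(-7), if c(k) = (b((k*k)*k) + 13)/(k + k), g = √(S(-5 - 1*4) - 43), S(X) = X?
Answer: 182 + 7*I*√13/4 ≈ 182.0 + 6.3097*I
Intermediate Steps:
g = 2*I*√13 (g = √((-5 - 1*4) - 43) = √((-5 - 4) - 43) = √(-9 - 43) = √(-52) = 2*I*√13 ≈ 7.2111*I)
c(k) = (13 + k³)/(2*k) (c(k) = ((k*k)*k + 13)/(k + k) = (k²*k + 13)/((2*k)) = (k³ + 13)*(1/(2*k)) = (13 + k³)*(1/(2*k)) = (13 + k³)/(2*k))
c(g)*(-7) = ((13 + (2*I*√13)³)/(2*((2*I*√13))))*(-7) = ((-I*√13/26)*(13 - 104*I*√13)/2)*(-7) = -I*√13*(13 - 104*I*√13)/52*(-7) = 7*I*√13*(13 - 104*I*√13)/52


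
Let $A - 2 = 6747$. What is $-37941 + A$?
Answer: $-31192$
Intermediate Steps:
$A = 6749$ ($A = 2 + 6747 = 6749$)
$-37941 + A = -37941 + 6749 = -31192$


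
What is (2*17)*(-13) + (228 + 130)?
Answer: -84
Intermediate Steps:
(2*17)*(-13) + (228 + 130) = 34*(-13) + 358 = -442 + 358 = -84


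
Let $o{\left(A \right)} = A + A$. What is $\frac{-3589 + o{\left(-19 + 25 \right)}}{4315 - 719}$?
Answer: $- \frac{3577}{3596} \approx -0.99472$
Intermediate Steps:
$o{\left(A \right)} = 2 A$
$\frac{-3589 + o{\left(-19 + 25 \right)}}{4315 - 719} = \frac{-3589 + 2 \left(-19 + 25\right)}{4315 - 719} = \frac{-3589 + 2 \cdot 6}{3596} = \left(-3589 + 12\right) \frac{1}{3596} = \left(-3577\right) \frac{1}{3596} = - \frac{3577}{3596}$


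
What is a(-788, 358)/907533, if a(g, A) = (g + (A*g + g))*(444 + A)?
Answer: -25279040/100837 ≈ -250.69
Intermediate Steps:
a(g, A) = (444 + A)*(2*g + A*g) (a(g, A) = (g + (g + A*g))*(444 + A) = (2*g + A*g)*(444 + A) = (444 + A)*(2*g + A*g))
a(-788, 358)/907533 = -788*(888 + 358² + 446*358)/907533 = -788*(888 + 128164 + 159668)*(1/907533) = -788*288720*(1/907533) = -227511360*1/907533 = -25279040/100837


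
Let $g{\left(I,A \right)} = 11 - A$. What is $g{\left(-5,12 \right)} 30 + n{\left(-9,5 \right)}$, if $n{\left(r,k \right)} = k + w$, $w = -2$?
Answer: $-27$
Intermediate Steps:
$n{\left(r,k \right)} = -2 + k$ ($n{\left(r,k \right)} = k - 2 = -2 + k$)
$g{\left(-5,12 \right)} 30 + n{\left(-9,5 \right)} = \left(11 - 12\right) 30 + \left(-2 + 5\right) = \left(11 - 12\right) 30 + 3 = \left(-1\right) 30 + 3 = -30 + 3 = -27$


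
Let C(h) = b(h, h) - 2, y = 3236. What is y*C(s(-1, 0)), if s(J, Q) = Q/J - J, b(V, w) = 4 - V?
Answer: 3236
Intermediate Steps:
s(J, Q) = -J + Q/J
C(h) = 2 - h (C(h) = (4 - h) - 2 = 2 - h)
y*C(s(-1, 0)) = 3236*(2 - (-1*(-1) + 0/(-1))) = 3236*(2 - (1 + 0*(-1))) = 3236*(2 - (1 + 0)) = 3236*(2 - 1*1) = 3236*(2 - 1) = 3236*1 = 3236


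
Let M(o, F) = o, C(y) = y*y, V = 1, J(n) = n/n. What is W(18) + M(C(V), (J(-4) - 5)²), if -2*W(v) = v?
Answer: -8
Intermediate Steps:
J(n) = 1
W(v) = -v/2
C(y) = y²
W(18) + M(C(V), (J(-4) - 5)²) = -½*18 + 1² = -9 + 1 = -8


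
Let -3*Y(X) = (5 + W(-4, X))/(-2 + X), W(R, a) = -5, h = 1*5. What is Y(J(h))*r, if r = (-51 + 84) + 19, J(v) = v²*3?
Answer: 0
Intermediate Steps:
h = 5
J(v) = 3*v²
Y(X) = 0 (Y(X) = -(5 - 5)/(3*(-2 + X)) = -0/(-2 + X) = -⅓*0 = 0)
r = 52 (r = 33 + 19 = 52)
Y(J(h))*r = 0*52 = 0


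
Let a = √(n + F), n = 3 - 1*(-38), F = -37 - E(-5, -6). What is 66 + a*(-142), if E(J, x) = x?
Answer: 66 - 142*√10 ≈ -383.04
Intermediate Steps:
F = -31 (F = -37 - 1*(-6) = -37 + 6 = -31)
n = 41 (n = 3 + 38 = 41)
a = √10 (a = √(41 - 31) = √10 ≈ 3.1623)
66 + a*(-142) = 66 + √10*(-142) = 66 - 142*√10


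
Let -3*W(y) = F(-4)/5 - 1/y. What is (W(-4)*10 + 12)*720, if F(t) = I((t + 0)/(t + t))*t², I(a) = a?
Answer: 4200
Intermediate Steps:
F(t) = t²/2 (F(t) = ((t + 0)/(t + t))*t² = (t/((2*t)))*t² = (t*(1/(2*t)))*t² = t²/2)
W(y) = -8/15 + 1/(3*y) (W(y) = -(((½)*(-4)²)/5 - 1/y)/3 = -(((½)*16)*(⅕) - 1/y)/3 = -(8*(⅕) - 1/y)/3 = -(8/5 - 1/y)/3 = -8/15 + 1/(3*y))
(W(-4)*10 + 12)*720 = (((1/15)*(5 - 8*(-4))/(-4))*10 + 12)*720 = (((1/15)*(-¼)*(5 + 32))*10 + 12)*720 = (((1/15)*(-¼)*37)*10 + 12)*720 = (-37/60*10 + 12)*720 = (-37/6 + 12)*720 = (35/6)*720 = 4200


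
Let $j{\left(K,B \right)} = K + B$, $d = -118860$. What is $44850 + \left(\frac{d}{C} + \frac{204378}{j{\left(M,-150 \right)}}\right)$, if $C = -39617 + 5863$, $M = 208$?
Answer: $\frac{3382491039}{69919} \approx 48377.0$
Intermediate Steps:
$C = -33754$
$j{\left(K,B \right)} = B + K$
$44850 + \left(\frac{d}{C} + \frac{204378}{j{\left(M,-150 \right)}}\right) = 44850 - \left(- \frac{8490}{2411} - \frac{204378}{-150 + 208}\right) = 44850 - \left(- \frac{8490}{2411} - \frac{204378}{58}\right) = 44850 + \left(\frac{8490}{2411} + 204378 \cdot \frac{1}{58}\right) = 44850 + \left(\frac{8490}{2411} + \frac{102189}{29}\right) = 44850 + \frac{246623889}{69919} = \frac{3382491039}{69919}$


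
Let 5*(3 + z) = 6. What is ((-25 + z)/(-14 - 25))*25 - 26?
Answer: -344/39 ≈ -8.8205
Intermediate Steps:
z = -9/5 (z = -3 + (1/5)*6 = -3 + 6/5 = -9/5 ≈ -1.8000)
((-25 + z)/(-14 - 25))*25 - 26 = ((-25 - 9/5)/(-14 - 25))*25 - 26 = -134/5/(-39)*25 - 26 = -134/5*(-1/39)*25 - 26 = (134/195)*25 - 26 = 670/39 - 26 = -344/39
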